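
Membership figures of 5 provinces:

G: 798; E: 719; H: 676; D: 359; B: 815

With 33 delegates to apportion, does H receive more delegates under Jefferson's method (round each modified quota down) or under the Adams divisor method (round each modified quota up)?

Jefferson: G 8, E 7, H 7, D 3, B 8.
Adams: G 8, E 7, H 6, D 4, B 8.
H gets 7 under Jefferson and 6 under Adams.

Jefferson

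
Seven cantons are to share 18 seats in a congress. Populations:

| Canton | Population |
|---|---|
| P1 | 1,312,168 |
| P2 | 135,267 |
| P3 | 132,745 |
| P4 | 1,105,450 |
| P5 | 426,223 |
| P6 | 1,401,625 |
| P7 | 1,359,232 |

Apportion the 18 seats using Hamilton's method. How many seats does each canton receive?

The standard divisor is 5872710/18 ≈ 326261.667.
Standard quotas: P1 4.0218, P2 0.4146, P3 0.4069, P4 3.3882, P5 1.3064, P6 4.2960, P7 4.1661.
Lower quotas: P1 4, P2 0, P3 0, P4 3, P5 1, P6 4, P7 4 (sum 16, leaving 2 seats).
Remainders in descending order: P2 0.4146, P3 0.4069, P4 0.3882, P5 0.3064, P6 0.2960, P7 0.1661, P1 0.0218.
Largest remainders: P2, P3 receive the extra seats.

P1 4, P2 1, P3 1, P4 3, P5 1, P6 4, P7 4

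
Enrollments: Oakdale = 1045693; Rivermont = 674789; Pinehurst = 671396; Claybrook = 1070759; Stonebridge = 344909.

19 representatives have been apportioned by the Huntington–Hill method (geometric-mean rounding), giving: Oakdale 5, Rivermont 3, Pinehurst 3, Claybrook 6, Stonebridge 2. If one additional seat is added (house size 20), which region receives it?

Priority for the next seat is population ÷ (√(s·(s+1))).
Priorities: Oakdale 190916.548, Rivermont 194794.805, Pinehurst 193815.331, Claybrook 165221.701, Stonebridge 140808.510.
Highest priority: Rivermont.

Rivermont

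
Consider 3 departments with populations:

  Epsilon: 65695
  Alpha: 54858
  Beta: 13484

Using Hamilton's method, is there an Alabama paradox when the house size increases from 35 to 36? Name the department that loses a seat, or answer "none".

Beta

At 35 seats: Epsilon 17, Alpha 14, Beta 4.
At 36 seats: Epsilon 18, Alpha 15, Beta 3.
Beta drops from 4 to 3.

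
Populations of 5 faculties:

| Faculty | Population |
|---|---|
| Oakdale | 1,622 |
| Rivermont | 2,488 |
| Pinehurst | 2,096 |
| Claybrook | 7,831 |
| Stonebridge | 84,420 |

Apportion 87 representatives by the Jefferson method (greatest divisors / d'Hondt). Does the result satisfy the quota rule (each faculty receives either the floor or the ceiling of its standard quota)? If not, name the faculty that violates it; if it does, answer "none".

Stonebridge

Standard quotas: Oakdale 1.433, Rivermont 2.198, Pinehurst 1.852, Claybrook 6.920, Stonebridge 74.596.
Jefferson allocation: Oakdale 1, Rivermont 2, Pinehurst 1, Claybrook 7, Stonebridge 76.
Stonebridge has quota 74.596 (lower 74, upper 75) but receives 76 — outside the quota interval.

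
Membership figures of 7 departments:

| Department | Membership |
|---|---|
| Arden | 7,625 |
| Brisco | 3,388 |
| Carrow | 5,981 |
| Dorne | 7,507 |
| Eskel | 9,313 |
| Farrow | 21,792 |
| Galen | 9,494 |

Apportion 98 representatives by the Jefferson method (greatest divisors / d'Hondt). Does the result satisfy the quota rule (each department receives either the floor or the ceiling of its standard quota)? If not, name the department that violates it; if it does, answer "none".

Standard quotas: Arden 11.478, Brisco 5.100, Carrow 9.004, Dorne 11.301, Eskel 14.020, Farrow 32.805, Galen 14.292.
Jefferson allocation: Arden 11, Brisco 5, Carrow 9, Dorne 11, Eskel 14, Farrow 34, Galen 14.
Farrow has quota 32.805 (lower 32, upper 33) but receives 34 — outside the quota interval.

Farrow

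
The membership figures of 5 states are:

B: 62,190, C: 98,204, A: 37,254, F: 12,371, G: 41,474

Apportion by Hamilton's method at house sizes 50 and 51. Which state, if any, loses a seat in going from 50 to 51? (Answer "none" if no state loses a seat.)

F

At 50 seats: B 12, C 20, A 7, F 3, G 8.
At 51 seats: B 13, C 20, A 8, F 2, G 8.
F drops from 3 to 2.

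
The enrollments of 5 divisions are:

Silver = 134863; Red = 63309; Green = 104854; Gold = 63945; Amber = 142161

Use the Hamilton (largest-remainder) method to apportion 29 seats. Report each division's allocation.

Standard divisor: 509132 ÷ 29 ≈ 17556.276.
Standard quotas: Silver 7.6818, Red 3.6061, Green 5.9725, Gold 3.6423, Amber 8.0974.
Lower quotas: Silver 7, Red 3, Green 5, Gold 3, Amber 8 (sum 26, leaving 3 seats).
Remainders in descending order: Green 0.9725, Silver 0.6818, Gold 0.6423, Red 0.6061, Amber 0.0974.
The surplus seats go to Green, Silver, Gold.

Silver: 8, Red: 3, Green: 6, Gold: 4, Amber: 8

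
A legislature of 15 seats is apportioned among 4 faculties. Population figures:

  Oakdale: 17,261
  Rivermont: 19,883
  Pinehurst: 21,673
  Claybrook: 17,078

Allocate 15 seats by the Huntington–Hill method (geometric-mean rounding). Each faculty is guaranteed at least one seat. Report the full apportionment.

With divisor 4956: modified quotas Oakdale 3.483, Rivermont 4.012, Pinehurst 4.373, Claybrook 3.446.
Geometric-mean thresholds: Oakdale √(3·4)=3.464, Rivermont √(4·5)=4.472, Pinehurst √(4·5)=4.472, Claybrook √(3·4)=3.464.
Each quota rounded against its threshold gives Oakdale 4, Rivermont 4, Pinehurst 4, Claybrook 3 (total 15).

Oakdale=4; Rivermont=4; Pinehurst=4; Claybrook=3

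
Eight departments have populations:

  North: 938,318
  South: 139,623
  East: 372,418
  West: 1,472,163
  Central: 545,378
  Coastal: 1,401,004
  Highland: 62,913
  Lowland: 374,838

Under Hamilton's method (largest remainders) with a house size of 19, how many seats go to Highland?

The standard divisor is 5306655/19 ≈ 279297.632.
Standard quotas: North 3.3596, South 0.4999, East 1.3334, West 5.2709, Central 1.9527, Coastal 5.0162, Highland 0.2253, Lowland 1.3421.
Lower quotas: North 3, South 0, East 1, West 5, Central 1, Coastal 5, Highland 0, Lowland 1 (sum 16, leaving 3 seats).
Remainders in descending order: Central 0.9527, South 0.4999, North 0.3596, Lowland 0.3421, East 0.3334, West 0.2709, Highland 0.2253, Coastal 0.0162.
Largest remainders: Central, South, North receive the extra seats.
Highland receives 0.

0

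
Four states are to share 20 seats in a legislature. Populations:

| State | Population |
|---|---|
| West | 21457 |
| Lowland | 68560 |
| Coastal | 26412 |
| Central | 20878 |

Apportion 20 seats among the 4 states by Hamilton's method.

Total 137307; standard divisor 137307/20 ≈ 6865.35.
Standard quotas: West 3.1254, Lowland 9.9864, Coastal 3.8471, Central 3.0411.
Lower quotas: West 3, Lowland 9, Coastal 3, Central 3 (sum 18, leaving 2 seats).
Remainders in descending order: Lowland 0.9864, Coastal 0.8471, West 0.1254, Central 0.0411.
The surplus seats go to Lowland, Coastal.

West: 3, Lowland: 10, Coastal: 4, Central: 3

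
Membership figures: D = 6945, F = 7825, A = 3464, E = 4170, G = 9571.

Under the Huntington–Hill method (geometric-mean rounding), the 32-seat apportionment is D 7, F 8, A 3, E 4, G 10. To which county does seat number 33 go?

Priority for the next seat is population ÷ (√(s·(s+1))).
Priorities: D 928.065, F 922.185, A 999.971, E 932.440, G 912.559.
Highest priority: A.

A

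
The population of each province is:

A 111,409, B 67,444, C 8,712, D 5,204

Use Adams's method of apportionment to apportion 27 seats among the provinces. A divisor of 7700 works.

A: 15, B: 9, C: 2, D: 1

With modified divisor 7700: modified quotas A 14.469, B 8.759, C 1.131, D 0.676.
Rounding up: A 15, B 9, C 2, D 1 (total 27).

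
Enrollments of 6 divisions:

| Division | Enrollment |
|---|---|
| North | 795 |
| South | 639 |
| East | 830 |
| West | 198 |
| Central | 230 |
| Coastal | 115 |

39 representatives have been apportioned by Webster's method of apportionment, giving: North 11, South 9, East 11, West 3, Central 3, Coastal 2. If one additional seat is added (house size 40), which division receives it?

Priority for the next seat is population ÷ (current seats + 0.5).
Priorities: North 69.130, South 67.263, East 72.174, West 56.571, Central 65.714, Coastal 46.000.
Highest priority: East.

East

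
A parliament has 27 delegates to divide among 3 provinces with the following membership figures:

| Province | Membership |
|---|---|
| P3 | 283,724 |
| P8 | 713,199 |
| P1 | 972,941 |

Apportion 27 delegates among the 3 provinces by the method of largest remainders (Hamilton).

Standard divisor: 1969864 ÷ 27 ≈ 72957.926.
Standard quotas: P3 3.8889, P8 9.7755, P1 13.3356.
Lower quotas: P3 3, P8 9, P1 13 (sum 25, leaving 2 seats).
Remainders in descending order: P3 0.8889, P8 0.7755, P1 0.3356.
The surplus seats go to P3, P8.

P3=4; P8=10; P1=13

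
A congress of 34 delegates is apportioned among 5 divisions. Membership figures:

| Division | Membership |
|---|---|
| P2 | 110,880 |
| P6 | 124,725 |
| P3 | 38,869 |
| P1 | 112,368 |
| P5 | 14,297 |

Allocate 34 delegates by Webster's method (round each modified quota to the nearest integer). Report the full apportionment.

Standard divisor 401139/34 ≈ 11798.206; standard quotas: P2 9.398, P6 10.572, P3 3.294, P1 9.524, P5 1.212.
Rounding to the nearest integer gives P2 9, P6 11, P3 3, P1 10, P5 1 — total 34, matching the house size, so no adjustment is needed.

P2 9; P6 11; P3 3; P1 10; P5 1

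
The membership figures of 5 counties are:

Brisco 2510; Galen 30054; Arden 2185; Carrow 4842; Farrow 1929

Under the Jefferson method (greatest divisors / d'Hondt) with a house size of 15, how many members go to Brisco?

Standard divisor 41520/15 ≈ 2768; standard quotas: Brisco 0.907, Galen 10.858, Arden 0.789, Carrow 1.749, Farrow 0.697.
Rounding down gives 0, 10, 0, 1, 0 = 11 seats, so the divisor must be adjusted.
With modified divisor 2370: modified quotas Brisco 1.059, Galen 12.681, Arden 0.922, Carrow 2.043, Farrow 0.814.
Rounding down: Brisco 1, Galen 12, Arden 0, Carrow 2, Farrow 0 (total 15).
Brisco receives 1.

1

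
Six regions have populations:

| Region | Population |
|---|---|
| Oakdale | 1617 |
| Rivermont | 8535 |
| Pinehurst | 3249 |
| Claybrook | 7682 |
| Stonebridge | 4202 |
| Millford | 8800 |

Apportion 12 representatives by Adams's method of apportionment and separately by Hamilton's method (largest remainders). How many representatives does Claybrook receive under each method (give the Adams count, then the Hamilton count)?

2 and 3

Adams: Oakdale 1, Rivermont 3, Pinehurst 1, Claybrook 2, Stonebridge 2, Millford 3.
Hamilton: Oakdale 1, Rivermont 3, Pinehurst 1, Claybrook 3, Stonebridge 1, Millford 3.
Claybrook gets 2 under Adams and 3 under Hamilton.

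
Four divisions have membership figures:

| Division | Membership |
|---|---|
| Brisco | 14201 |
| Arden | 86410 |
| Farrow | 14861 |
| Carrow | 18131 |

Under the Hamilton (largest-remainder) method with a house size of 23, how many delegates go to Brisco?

2

The standard divisor is 133603/23 ≈ 5808.826.
Standard quotas: Brisco 2.4447, Arden 14.8756, Farrow 2.5583, Carrow 3.1213.
Lower quotas: Brisco 2, Arden 14, Farrow 2, Carrow 3 (sum 21, leaving 2 seats).
Remainders in descending order: Arden 0.8756, Farrow 0.5583, Brisco 0.4447, Carrow 0.1213.
Largest remainders: Arden, Farrow receive the extra seats.
Brisco receives 2.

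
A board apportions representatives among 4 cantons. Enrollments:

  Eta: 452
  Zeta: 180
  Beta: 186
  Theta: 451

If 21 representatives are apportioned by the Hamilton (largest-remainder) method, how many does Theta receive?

Total 1269; standard divisor 1269/21 ≈ 60.429.
Standard quotas: Eta 7.480, Zeta 2.979, Beta 3.078, Theta 7.463.
Lower quotas: Eta 7, Zeta 2, Beta 3, Theta 7 (sum 19, leaving 2 seats).
Remainders in descending order: Zeta 0.979, Eta 0.480, Theta 0.463, Beta 0.078.
Largest remainders: Zeta, Eta receive the extra seats.
Theta receives 7.

7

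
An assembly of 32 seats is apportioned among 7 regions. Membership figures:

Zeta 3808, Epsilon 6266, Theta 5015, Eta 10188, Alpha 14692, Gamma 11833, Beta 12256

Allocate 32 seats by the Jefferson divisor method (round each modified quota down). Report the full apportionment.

Zeta 2, Epsilon 3, Theta 2, Eta 5, Alpha 8, Gamma 6, Beta 6

Standard divisor 64058/32 ≈ 2001.812; standard quotas: Zeta 1.902, Epsilon 3.130, Theta 2.505, Eta 5.089, Alpha 7.339, Gamma 5.911, Beta 6.122.
Rounding down gives 1, 3, 2, 5, 7, 5, 6 = 29 seats, so the divisor must be adjusted.
With modified divisor 1800: modified quotas Zeta 2.116, Epsilon 3.481, Theta 2.786, Eta 5.660, Alpha 8.162, Gamma 6.574, Beta 6.809.
Rounding down: Zeta 2, Epsilon 3, Theta 2, Eta 5, Alpha 8, Gamma 6, Beta 6 (total 32).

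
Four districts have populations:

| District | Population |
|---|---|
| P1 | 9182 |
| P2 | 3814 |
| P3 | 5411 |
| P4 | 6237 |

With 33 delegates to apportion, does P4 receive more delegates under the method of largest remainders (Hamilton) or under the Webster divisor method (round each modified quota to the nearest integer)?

Hamilton

Hamilton: P1 12, P2 5, P3 7, P4 9.
Webster: P1 13, P2 5, P3 7, P4 8.
P4 gets 9 under Hamilton and 8 under Webster.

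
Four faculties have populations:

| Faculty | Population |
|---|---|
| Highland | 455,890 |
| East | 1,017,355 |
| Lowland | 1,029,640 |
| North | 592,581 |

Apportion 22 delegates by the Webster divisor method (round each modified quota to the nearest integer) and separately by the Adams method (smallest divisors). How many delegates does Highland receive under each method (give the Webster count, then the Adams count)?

3 and 4

Webster: Highland 3, East 7, Lowland 8, North 4.
Adams: Highland 4, East 7, Lowland 7, North 4.
Highland gets 3 under Webster and 4 under Adams.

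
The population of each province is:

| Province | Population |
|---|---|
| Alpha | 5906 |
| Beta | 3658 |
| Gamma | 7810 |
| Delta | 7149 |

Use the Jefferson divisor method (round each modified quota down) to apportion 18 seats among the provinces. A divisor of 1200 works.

With modified divisor 1200: modified quotas Alpha 4.922, Beta 3.048, Gamma 6.508, Delta 5.957.
Rounding down: Alpha 4, Beta 3, Gamma 6, Delta 5 (total 18).

Alpha: 4, Beta: 3, Gamma: 6, Delta: 5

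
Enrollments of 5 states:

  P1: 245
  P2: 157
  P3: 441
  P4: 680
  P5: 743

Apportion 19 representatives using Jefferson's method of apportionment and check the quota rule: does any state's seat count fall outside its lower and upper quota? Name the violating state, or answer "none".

Standard quotas: P1 2.054, P2 1.316, P3 3.698, P4 5.702, P5 6.230.
Jefferson allocation: P1 2, P2 1, P3 4, P4 6, P5 6.
Every allocation lies between the lower and upper quota.

none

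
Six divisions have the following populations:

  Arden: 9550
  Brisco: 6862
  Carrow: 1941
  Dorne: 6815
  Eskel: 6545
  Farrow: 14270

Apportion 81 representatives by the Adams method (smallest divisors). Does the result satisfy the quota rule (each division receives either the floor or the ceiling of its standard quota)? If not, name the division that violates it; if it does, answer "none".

Farrow

Standard quotas: Arden 16.823, Brisco 12.088, Carrow 3.419, Dorne 12.005, Eskel 11.529, Farrow 25.137.
Adams allocation: Arden 17, Brisco 12, Carrow 4, Dorne 12, Eskel 12, Farrow 24.
Farrow has quota 25.137 (lower 25, upper 26) but receives 24 — outside the quota interval.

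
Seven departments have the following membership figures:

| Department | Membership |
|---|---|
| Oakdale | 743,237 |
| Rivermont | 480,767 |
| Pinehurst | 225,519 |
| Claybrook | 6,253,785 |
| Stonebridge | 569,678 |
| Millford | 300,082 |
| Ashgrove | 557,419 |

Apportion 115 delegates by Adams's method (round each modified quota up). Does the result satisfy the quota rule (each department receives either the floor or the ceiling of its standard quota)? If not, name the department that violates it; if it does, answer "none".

Claybrook

Standard quotas: Oakdale 9.361, Rivermont 6.055, Pinehurst 2.840, Claybrook 78.767, Stonebridge 7.175, Millford 3.780, Ashgrove 7.021.
Adams allocation: Oakdale 10, Rivermont 6, Pinehurst 3, Claybrook 77, Stonebridge 8, Millford 4, Ashgrove 7.
Claybrook has quota 78.767 (lower 78, upper 79) but receives 77 — outside the quota interval.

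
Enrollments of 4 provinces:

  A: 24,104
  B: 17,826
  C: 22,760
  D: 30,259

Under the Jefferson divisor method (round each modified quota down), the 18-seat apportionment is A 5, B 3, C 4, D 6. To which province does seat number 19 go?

Priority for the next seat is population ÷ (current seats + 1).
Priorities: A 4017.333, B 4456.500, C 4552.000, D 4322.714.
Highest priority: C.

C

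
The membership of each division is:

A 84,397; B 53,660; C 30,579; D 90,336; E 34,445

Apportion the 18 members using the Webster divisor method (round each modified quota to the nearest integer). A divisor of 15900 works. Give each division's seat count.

A 5; B 3; C 2; D 6; E 2

With modified divisor 15900: modified quotas A 5.308, B 3.375, C 1.923, D 5.682, E 2.166.
Rounding to the nearest integer: A 5, B 3, C 2, D 6, E 2 (total 18).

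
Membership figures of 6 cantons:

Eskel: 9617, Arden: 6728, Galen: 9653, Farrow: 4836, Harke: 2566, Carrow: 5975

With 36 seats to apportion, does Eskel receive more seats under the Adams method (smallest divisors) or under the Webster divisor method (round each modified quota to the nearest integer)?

Adams: Eskel 8, Arden 6, Galen 9, Farrow 5, Harke 3, Carrow 5.
Webster: Eskel 9, Arden 6, Galen 9, Farrow 4, Harke 2, Carrow 6.
Eskel gets 8 under Adams and 9 under Webster.

Webster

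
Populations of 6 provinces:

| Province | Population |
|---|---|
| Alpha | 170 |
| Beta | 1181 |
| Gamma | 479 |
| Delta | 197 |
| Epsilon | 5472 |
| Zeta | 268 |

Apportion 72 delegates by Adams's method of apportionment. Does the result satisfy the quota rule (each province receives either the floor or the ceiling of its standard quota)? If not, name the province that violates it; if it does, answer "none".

Standard quotas: Alpha 1.576, Beta 10.948, Gamma 4.440, Delta 1.826, Epsilon 50.725, Zeta 2.484.
Adams allocation: Alpha 2, Beta 11, Gamma 5, Delta 2, Epsilon 49, Zeta 3.
Epsilon has quota 50.725 (lower 50, upper 51) but receives 49 — outside the quota interval.

Epsilon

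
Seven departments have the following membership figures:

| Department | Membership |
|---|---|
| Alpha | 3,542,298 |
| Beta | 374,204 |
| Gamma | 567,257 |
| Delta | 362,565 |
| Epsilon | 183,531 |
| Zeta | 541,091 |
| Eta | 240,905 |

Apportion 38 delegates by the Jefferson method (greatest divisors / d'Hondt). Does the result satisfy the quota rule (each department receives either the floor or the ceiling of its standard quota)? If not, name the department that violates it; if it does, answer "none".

Alpha

Standard quotas: Alpha 23.161, Beta 2.447, Gamma 3.709, Delta 2.371, Epsilon 1.200, Zeta 3.538, Eta 1.575.
Jefferson allocation: Alpha 25, Beta 2, Gamma 4, Delta 2, Epsilon 1, Zeta 3, Eta 1.
Alpha has quota 23.161 (lower 23, upper 24) but receives 25 — outside the quota interval.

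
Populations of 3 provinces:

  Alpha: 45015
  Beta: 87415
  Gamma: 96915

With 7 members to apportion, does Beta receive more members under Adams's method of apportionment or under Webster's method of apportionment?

Webster

Adams: Alpha 2, Beta 2, Gamma 3.
Webster: Alpha 1, Beta 3, Gamma 3.
Beta gets 2 under Adams and 3 under Webster.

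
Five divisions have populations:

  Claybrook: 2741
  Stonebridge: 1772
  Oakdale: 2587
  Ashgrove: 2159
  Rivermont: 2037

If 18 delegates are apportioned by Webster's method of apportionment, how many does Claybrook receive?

4

Standard divisor 11296/18 ≈ 627.556; standard quotas: Claybrook 4.368, Stonebridge 2.824, Oakdale 4.122, Ashgrove 3.440, Rivermont 3.246.
Rounding to the nearest integer gives 4, 3, 4, 3, 3 = 17 seats, so the divisor must be adjusted.
With modified divisor 613: modified quotas Claybrook 4.471, Stonebridge 2.891, Oakdale 4.220, Ashgrove 3.522, Rivermont 3.323.
Rounding to the nearest integer: Claybrook 4, Stonebridge 3, Oakdale 4, Ashgrove 4, Rivermont 3 (total 18).
Claybrook receives 4.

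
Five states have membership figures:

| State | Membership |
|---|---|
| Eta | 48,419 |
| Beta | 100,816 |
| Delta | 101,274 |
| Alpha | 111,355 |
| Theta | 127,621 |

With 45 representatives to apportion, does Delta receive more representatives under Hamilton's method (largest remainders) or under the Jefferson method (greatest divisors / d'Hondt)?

Jefferson

Hamilton: Eta 5, Beta 9, Delta 9, Alpha 10, Theta 12.
Jefferson: Eta 4, Beta 9, Delta 10, Alpha 10, Theta 12.
Delta gets 9 under Hamilton and 10 under Jefferson.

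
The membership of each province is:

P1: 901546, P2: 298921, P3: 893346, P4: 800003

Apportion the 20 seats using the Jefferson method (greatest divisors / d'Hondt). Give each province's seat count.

Standard divisor 2893816/20 ≈ 144690.8; standard quotas: P1 6.231, P2 2.066, P3 6.174, P4 5.529.
Rounding down gives 6, 2, 6, 5 = 19 seats, so the divisor must be adjusted.
With modified divisor 131100: modified quotas P1 6.877, P2 2.280, P3 6.814, P4 6.102.
Rounding down: P1 6, P2 2, P3 6, P4 6 (total 20).

P1 6, P2 2, P3 6, P4 6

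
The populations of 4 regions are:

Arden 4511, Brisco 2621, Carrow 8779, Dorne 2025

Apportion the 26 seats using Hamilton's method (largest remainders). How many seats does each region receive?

Arden: 6, Brisco: 4, Carrow: 13, Dorne: 3

Standard divisor: 17936 ÷ 26 ≈ 689.846.
Standard quotas: Arden 6.5391, Brisco 3.7994, Carrow 12.7260, Dorne 2.9354.
Lower quotas: Arden 6, Brisco 3, Carrow 12, Dorne 2 (sum 23, leaving 3 seats).
Remainders in descending order: Dorne 0.9354, Brisco 0.7994, Carrow 0.7260, Arden 0.5391.
Largest remainders: Dorne, Brisco, Carrow receive the extra seats.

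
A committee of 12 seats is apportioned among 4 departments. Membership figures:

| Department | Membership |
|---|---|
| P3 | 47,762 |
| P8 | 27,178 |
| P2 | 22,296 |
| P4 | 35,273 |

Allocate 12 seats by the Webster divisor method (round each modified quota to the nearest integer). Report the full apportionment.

Standard divisor 132509/12 ≈ 11042.417; standard quotas: P3 4.325, P8 2.461, P2 2.019, P4 3.194.
Rounding to the nearest integer gives 4, 2, 2, 3 = 11 seats, so the divisor must be adjusted.
With modified divisor 10700: modified quotas P3 4.464, P8 2.540, P2 2.084, P4 3.297.
Rounding to the nearest integer: P3 4, P8 3, P2 2, P4 3 (total 12).

P3=4, P8=3, P2=2, P4=3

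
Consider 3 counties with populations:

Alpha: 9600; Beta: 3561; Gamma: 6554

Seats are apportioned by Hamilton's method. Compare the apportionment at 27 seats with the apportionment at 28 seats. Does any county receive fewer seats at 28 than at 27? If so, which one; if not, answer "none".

At 27 seats: Alpha 13, Beta 5, Gamma 9.
At 28 seats: Alpha 14, Beta 5, Gamma 9.
No county's allocation decreased.

none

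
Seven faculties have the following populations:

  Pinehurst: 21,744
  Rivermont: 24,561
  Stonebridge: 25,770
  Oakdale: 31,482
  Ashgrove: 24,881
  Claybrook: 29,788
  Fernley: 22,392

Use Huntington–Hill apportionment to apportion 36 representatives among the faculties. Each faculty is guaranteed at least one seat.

Pinehurst 4, Rivermont 5, Stonebridge 5, Oakdale 6, Ashgrove 5, Claybrook 6, Fernley 5

With divisor 4935: modified quotas Pinehurst 4.406, Rivermont 4.977, Stonebridge 5.222, Oakdale 6.379, Ashgrove 5.042, Claybrook 6.036, Fernley 4.537.
Geometric-mean thresholds: Pinehurst √(4·5)=4.472, Rivermont √(4·5)=4.472, Stonebridge √(5·6)=5.477, Oakdale √(6·7)=6.481, Ashgrove √(5·6)=5.477, Claybrook √(6·7)=6.481, Fernley √(4·5)=4.472.
Each quota rounded against its threshold gives Pinehurst 4, Rivermont 5, Stonebridge 5, Oakdale 6, Ashgrove 5, Claybrook 6, Fernley 5 (total 36).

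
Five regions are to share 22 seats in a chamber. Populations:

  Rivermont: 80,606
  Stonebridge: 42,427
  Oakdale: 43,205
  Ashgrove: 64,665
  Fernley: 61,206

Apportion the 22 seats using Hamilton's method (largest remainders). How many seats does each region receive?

The standard divisor is 292109/22 ≈ 13277.682.
Standard quotas: Rivermont 6.0708, Stonebridge 3.1954, Oakdale 3.2540, Ashgrove 4.8702, Fernley 4.6097.
Lower quotas: Rivermont 6, Stonebridge 3, Oakdale 3, Ashgrove 4, Fernley 4 (sum 20, leaving 2 seats).
Remainders in descending order: Ashgrove 0.8702, Fernley 0.6097, Oakdale 0.2540, Stonebridge 0.1954, Rivermont 0.0708.
The surplus seats go to Ashgrove, Fernley.

Rivermont 6, Stonebridge 3, Oakdale 3, Ashgrove 5, Fernley 5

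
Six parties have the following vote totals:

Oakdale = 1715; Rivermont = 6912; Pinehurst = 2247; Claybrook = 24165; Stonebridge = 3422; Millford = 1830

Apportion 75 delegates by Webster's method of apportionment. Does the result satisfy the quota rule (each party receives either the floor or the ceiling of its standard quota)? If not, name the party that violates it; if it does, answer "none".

Standard quotas: Oakdale 3.192, Rivermont 12.866, Pinehurst 4.183, Claybrook 44.982, Stonebridge 6.370, Millford 3.406.
Webster allocation: Oakdale 3, Rivermont 13, Pinehurst 4, Claybrook 46, Stonebridge 6, Millford 3.
Claybrook has quota 44.982 (lower 44, upper 45) but receives 46 — outside the quota interval.

Claybrook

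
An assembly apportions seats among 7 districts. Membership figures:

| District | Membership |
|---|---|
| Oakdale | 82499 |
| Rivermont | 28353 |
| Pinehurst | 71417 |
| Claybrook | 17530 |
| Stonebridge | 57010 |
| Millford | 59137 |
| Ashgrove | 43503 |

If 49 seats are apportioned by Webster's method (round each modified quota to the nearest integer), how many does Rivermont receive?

4

Standard divisor 359449/49 ≈ 7335.694; standard quotas: Oakdale 11.246, Rivermont 3.865, Pinehurst 9.736, Claybrook 2.390, Stonebridge 7.772, Millford 8.062, Ashgrove 5.930.
Rounding to the nearest integer gives Oakdale 11, Rivermont 4, Pinehurst 10, Claybrook 2, Stonebridge 8, Millford 8, Ashgrove 6 — total 49, matching the house size, so no adjustment is needed.
Rivermont receives 4.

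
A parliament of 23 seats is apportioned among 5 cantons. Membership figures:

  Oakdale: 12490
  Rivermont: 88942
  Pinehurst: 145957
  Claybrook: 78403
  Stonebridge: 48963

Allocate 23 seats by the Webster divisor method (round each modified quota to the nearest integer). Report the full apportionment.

Oakdale: 1; Rivermont: 5; Pinehurst: 9; Claybrook: 5; Stonebridge: 3

Standard divisor 374755/23 ≈ 16293.696; standard quotas: Oakdale 0.767, Rivermont 5.459, Pinehurst 8.958, Claybrook 4.812, Stonebridge 3.005.
Rounding to the nearest integer gives Oakdale 1, Rivermont 5, Pinehurst 9, Claybrook 5, Stonebridge 3 — total 23, matching the house size, so no adjustment is needed.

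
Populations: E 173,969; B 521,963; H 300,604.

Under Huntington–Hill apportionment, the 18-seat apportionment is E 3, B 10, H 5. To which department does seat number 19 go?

Priority for the next seat is population ÷ (√(s·(s+1))).
Priorities: E 50220.524, B 49767.219, H 54882.531.
Highest priority: H.

H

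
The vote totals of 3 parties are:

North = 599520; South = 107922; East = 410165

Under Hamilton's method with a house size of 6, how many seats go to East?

The standard divisor is 1117607/6 ≈ 186267.833.
Standard quotas: North 3.2186, South 0.5794, East 2.2020.
Lower quotas: North 3, South 0, East 2 (sum 5, leaving 1 seat).
Remainders in descending order: South 0.5794, North 0.2186, East 0.2020.
The surplus seat goes to South.
East receives 2.

2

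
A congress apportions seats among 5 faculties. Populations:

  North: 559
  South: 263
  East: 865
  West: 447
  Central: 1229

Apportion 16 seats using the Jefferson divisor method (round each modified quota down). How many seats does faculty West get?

2

Standard divisor 3363/16 ≈ 210.188; standard quotas: North 2.660, South 1.251, East 4.115, West 2.127, Central 5.847.
Rounding down gives 2, 1, 4, 2, 5 = 14 seats, so the divisor must be adjusted.
With modified divisor 180: modified quotas North 3.106, South 1.461, East 4.806, West 2.483, Central 6.828.
Rounding down: North 3, South 1, East 4, West 2, Central 6 (total 16).
West receives 2.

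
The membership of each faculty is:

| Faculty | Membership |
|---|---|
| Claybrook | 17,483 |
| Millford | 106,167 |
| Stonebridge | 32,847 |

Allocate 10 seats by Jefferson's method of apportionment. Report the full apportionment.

Claybrook: 1; Millford: 7; Stonebridge: 2

Standard divisor 156497/10 ≈ 15649.7; standard quotas: Claybrook 1.117, Millford 6.784, Stonebridge 2.099.
Rounding down gives 1, 6, 2 = 9 seats, so the divisor must be adjusted.
With modified divisor 14200: modified quotas Claybrook 1.231, Millford 7.477, Stonebridge 2.313.
Rounding down: Claybrook 1, Millford 7, Stonebridge 2 (total 10).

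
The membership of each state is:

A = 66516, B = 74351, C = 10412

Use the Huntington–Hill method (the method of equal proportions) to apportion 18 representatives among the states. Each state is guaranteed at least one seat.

A: 8, B: 9, C: 1

With divisor 8301: modified quotas A 8.013, B 8.957, C 1.254.
Geometric-mean thresholds: A √(8·9)=8.485, B √(8·9)=8.485, C √(1·2)=1.414.
Each quota rounded against its threshold gives A 8, B 9, C 1 (total 18).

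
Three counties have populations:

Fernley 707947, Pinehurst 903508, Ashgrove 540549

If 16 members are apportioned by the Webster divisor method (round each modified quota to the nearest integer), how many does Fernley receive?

5

Standard divisor 2152004/16 ≈ 134500.25; standard quotas: Fernley 5.264, Pinehurst 6.718, Ashgrove 4.019.
Rounding to the nearest integer gives Fernley 5, Pinehurst 7, Ashgrove 4 — total 16, matching the house size, so no adjustment is needed.
Fernley receives 5.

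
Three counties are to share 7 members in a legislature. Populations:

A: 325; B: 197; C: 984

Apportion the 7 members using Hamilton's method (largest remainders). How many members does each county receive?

A 1, B 1, C 5

Standard divisor: 1506 ÷ 7 ≈ 215.143.
Standard quotas: A 1.511, B 0.916, C 4.574.
Lower quotas: A 1, B 0, C 4 (sum 5, leaving 2 seats).
Remainders in descending order: B 0.916, C 0.574, A 0.511.
Largest remainders: B, C receive the extra seats.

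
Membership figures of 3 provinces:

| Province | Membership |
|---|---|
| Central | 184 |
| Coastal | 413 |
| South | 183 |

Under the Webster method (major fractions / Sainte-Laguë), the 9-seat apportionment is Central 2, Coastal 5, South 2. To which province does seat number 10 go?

Priority for the next seat is population ÷ (current seats + 0.5).
Priorities: Central 73.600, Coastal 75.091, South 73.200.
Highest priority: Coastal.

Coastal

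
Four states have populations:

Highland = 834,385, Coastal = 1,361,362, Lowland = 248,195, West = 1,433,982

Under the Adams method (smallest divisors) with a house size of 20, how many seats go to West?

7

Standard divisor 3877924/20 ≈ 193896.2; standard quotas: Highland 4.303, Coastal 7.021, Lowland 1.280, West 7.396.
Rounding up gives 5, 8, 2, 8 = 23 seats, so the divisor must be adjusted.
With modified divisor 217700: modified quotas Highland 3.833, Coastal 6.253, Lowland 1.140, West 6.587.
Rounding up: Highland 4, Coastal 7, Lowland 2, West 7 (total 20).
West receives 7.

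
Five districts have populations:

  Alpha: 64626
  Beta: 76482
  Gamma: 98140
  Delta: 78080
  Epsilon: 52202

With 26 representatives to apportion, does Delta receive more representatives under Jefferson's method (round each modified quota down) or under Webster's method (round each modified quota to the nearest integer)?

Jefferson: Alpha 4, Beta 5, Gamma 7, Delta 6, Epsilon 4.
Webster: Alpha 5, Beta 5, Gamma 7, Delta 5, Epsilon 4.
Delta gets 6 under Jefferson and 5 under Webster.

Jefferson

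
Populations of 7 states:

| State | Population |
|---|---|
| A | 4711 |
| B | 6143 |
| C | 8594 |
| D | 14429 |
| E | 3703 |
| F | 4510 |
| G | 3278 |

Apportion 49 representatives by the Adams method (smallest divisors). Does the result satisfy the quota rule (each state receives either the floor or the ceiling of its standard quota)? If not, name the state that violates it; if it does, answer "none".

none

Standard quotas: A 5.088, B 6.635, C 9.282, D 15.584, E 3.999, F 4.871, G 3.540.
Adams allocation: A 5, B 7, C 9, D 15, E 4, F 5, G 4.
Every allocation lies between the lower and upper quota.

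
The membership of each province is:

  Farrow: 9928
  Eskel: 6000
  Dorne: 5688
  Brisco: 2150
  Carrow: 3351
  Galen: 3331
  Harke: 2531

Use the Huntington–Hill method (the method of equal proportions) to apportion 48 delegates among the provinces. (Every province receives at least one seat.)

Farrow 14, Eskel 9, Dorne 8, Brisco 3, Carrow 5, Galen 5, Harke 4

With divisor 696: modified quotas Farrow 14.264, Eskel 8.621, Dorne 8.172, Brisco 3.089, Carrow 4.815, Galen 4.786, Harke 3.636.
Geometric-mean thresholds: Farrow √(14·15)=14.491, Eskel √(8·9)=8.485, Dorne √(8·9)=8.485, Brisco √(3·4)=3.464, Carrow √(4·5)=4.472, Galen √(4·5)=4.472, Harke √(3·4)=3.464.
Each quota rounded against its threshold gives Farrow 14, Eskel 9, Dorne 8, Brisco 3, Carrow 5, Galen 5, Harke 4 (total 48).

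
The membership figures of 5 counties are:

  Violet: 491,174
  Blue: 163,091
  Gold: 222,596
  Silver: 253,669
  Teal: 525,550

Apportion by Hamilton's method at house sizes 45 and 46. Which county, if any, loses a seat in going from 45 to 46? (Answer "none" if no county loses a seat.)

At 45 seats: Violet 13, Blue 5, Gold 6, Silver 7, Teal 14.
At 46 seats: Violet 14, Blue 4, Gold 6, Silver 7, Teal 15.
Blue drops from 5 to 4.

Blue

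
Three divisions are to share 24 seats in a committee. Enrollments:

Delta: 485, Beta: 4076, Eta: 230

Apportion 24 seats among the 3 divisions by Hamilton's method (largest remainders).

Standard divisor: 4791 ÷ 24 ≈ 199.625.
Standard quotas: Delta 2.430, Beta 20.418, Eta 1.152.
Lower quotas: Delta 2, Beta 20, Eta 1 (sum 23, leaving 1 seat).
Remainders in descending order: Delta 0.430, Beta 0.418, Eta 0.152.
The surplus seat goes to Delta.

Delta: 3, Beta: 20, Eta: 1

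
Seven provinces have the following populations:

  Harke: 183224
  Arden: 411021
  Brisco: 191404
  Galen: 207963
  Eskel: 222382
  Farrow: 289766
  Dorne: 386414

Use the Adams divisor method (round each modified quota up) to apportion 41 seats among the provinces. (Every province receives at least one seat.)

Standard divisor 1892174/41 ≈ 46150.585; standard quotas: Harke 3.970, Arden 8.906, Brisco 4.147, Galen 4.506, Eskel 4.819, Farrow 6.279, Dorne 8.373.
Rounding up gives 4, 9, 5, 5, 5, 7, 9 = 44 seats, so the divisor must be adjusted.
With modified divisor 49800: modified quotas Harke 3.679, Arden 8.253, Brisco 3.843, Galen 4.176, Eskel 4.466, Farrow 5.819, Dorne 7.759.
Rounding up: Harke 4, Arden 9, Brisco 4, Galen 5, Eskel 5, Farrow 6, Dorne 8 (total 41).

Harke: 4, Arden: 9, Brisco: 4, Galen: 5, Eskel: 5, Farrow: 6, Dorne: 8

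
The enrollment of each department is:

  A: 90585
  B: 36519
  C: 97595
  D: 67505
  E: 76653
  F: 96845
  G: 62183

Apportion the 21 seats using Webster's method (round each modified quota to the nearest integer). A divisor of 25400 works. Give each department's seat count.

A 4, B 1, C 4, D 3, E 3, F 4, G 2

With modified divisor 25400: modified quotas A 3.566, B 1.438, C 3.842, D 2.658, E 3.018, F 3.813, G 2.448.
Rounding to the nearest integer: A 4, B 1, C 4, D 3, E 3, F 4, G 2 (total 21).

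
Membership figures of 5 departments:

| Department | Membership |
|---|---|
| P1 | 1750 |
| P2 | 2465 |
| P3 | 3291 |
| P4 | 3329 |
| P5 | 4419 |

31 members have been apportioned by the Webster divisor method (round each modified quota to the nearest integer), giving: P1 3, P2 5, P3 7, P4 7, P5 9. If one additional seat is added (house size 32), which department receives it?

P1

Priority for the next seat is population ÷ (current seats + 0.5).
Priorities: P1 500.000, P2 448.182, P3 438.800, P4 443.867, P5 465.158.
Highest priority: P1.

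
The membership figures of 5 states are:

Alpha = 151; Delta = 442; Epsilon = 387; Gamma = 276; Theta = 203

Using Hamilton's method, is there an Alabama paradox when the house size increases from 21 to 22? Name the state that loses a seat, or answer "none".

At 21 seats: Alpha 2, Delta 6, Epsilon 6, Gamma 4, Theta 3.
At 22 seats: Alpha 2, Delta 7, Epsilon 6, Gamma 4, Theta 3.
No state's allocation decreased.

none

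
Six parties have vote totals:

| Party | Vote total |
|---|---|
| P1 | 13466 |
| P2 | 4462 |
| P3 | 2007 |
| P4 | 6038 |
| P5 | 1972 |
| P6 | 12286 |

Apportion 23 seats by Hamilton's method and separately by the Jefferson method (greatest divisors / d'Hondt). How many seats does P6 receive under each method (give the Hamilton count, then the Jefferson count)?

7 and 8

Hamilton: P1 8, P2 3, P3 1, P4 3, P5 1, P6 7.
Jefferson: P1 8, P2 2, P3 1, P4 3, P5 1, P6 8.
P6 gets 7 under Hamilton and 8 under Jefferson.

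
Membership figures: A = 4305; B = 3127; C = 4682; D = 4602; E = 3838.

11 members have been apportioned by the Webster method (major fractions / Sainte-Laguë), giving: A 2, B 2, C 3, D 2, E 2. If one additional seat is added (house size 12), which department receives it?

Priority for the next seat is population ÷ (current seats + 0.5).
Priorities: A 1722.000, B 1250.800, C 1337.714, D 1840.800, E 1535.200.
Highest priority: D.

D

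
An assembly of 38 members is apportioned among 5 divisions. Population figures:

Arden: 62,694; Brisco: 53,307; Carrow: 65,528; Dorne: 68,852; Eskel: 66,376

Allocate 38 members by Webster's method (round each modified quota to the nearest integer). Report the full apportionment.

Arden 8; Brisco 6; Carrow 8; Dorne 8; Eskel 8

Standard divisor 316757/38 ≈ 8335.711; standard quotas: Arden 7.521, Brisco 6.395, Carrow 7.861, Dorne 8.260, Eskel 7.963.
Rounding to the nearest integer gives Arden 8, Brisco 6, Carrow 8, Dorne 8, Eskel 8 — total 38, matching the house size, so no adjustment is needed.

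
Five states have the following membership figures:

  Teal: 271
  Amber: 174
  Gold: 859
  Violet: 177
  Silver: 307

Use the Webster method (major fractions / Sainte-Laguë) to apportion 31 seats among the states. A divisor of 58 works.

Teal 5; Amber 3; Gold 15; Violet 3; Silver 5

With modified divisor 58: modified quotas Teal 4.672, Amber 3.000, Gold 14.810, Violet 3.052, Silver 5.293.
Rounding to the nearest integer: Teal 5, Amber 3, Gold 15, Violet 3, Silver 5 (total 31).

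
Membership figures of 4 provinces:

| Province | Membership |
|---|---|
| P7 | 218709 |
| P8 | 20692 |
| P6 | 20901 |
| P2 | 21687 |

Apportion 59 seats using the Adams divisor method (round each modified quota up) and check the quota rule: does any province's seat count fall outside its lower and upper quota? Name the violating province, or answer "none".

Standard quotas: P7 45.760, P8 4.329, P6 4.373, P2 4.538.
Adams allocation: P7 44, P8 5, P6 5, P2 5.
P7 has quota 45.760 (lower 45, upper 46) but receives 44 — outside the quota interval.

P7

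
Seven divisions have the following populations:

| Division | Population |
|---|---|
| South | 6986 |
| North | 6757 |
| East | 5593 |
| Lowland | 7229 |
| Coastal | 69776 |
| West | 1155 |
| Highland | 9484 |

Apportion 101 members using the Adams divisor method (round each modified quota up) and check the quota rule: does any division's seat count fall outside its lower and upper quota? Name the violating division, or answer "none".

Coastal

Standard quotas: South 6.595, North 6.379, East 5.280, Lowland 6.825, Coastal 65.876, West 1.090, Highland 8.954.
Adams allocation: South 7, North 7, East 6, Lowland 7, Coastal 63, West 2, Highland 9.
Coastal has quota 65.876 (lower 65, upper 66) but receives 63 — outside the quota interval.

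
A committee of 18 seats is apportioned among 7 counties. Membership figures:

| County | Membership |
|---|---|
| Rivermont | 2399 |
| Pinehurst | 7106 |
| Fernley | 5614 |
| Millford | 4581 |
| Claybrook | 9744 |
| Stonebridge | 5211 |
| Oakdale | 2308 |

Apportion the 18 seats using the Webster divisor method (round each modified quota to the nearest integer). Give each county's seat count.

Standard divisor 36963/18 ≈ 2053.5; standard quotas: Rivermont 1.168, Pinehurst 3.460, Fernley 2.734, Millford 2.231, Claybrook 4.745, Stonebridge 2.538, Oakdale 1.124.
Rounding to the nearest integer gives Rivermont 1, Pinehurst 3, Fernley 3, Millford 2, Claybrook 5, Stonebridge 3, Oakdale 1 — total 18, matching the house size, so no adjustment is needed.

Rivermont=1, Pinehurst=3, Fernley=3, Millford=2, Claybrook=5, Stonebridge=3, Oakdale=1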